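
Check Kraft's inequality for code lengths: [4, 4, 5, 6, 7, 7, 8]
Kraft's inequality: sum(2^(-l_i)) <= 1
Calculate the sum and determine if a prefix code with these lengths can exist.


Sum = 2^(-4) + 2^(-4) + 2^(-5) + 2^(-6) + 2^(-7) + 2^(-7) + 2^(-8)
    = 0.0625 + 0.0625 + 0.03125 + 0.015625 + 0.0078125 + 0.0078125 + 0.00390625
    = 49/256 = 0.19140625
Since 0.19140625 <= 1, Kraft's inequality IS satisfied.
A prefix code with these lengths CAN exist.

Kraft sum = 0.19140625. Satisfied.


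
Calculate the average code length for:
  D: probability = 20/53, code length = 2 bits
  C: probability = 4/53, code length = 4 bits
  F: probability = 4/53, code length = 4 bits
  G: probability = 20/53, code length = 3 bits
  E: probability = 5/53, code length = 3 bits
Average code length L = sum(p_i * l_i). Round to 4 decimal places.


Weighted contributions p_i * l_i:
  D: (20/53) * 2 = 40/53
  C: (4/53) * 4 = 16/53
  F: (4/53) * 4 = 16/53
  G: (20/53) * 3 = 60/53
  E: (5/53) * 3 = 15/53
Sum = (40 + 16 + 16 + 60 + 15)/53 = 147/53

L = 147/53 = 2.7736 bits/symbol


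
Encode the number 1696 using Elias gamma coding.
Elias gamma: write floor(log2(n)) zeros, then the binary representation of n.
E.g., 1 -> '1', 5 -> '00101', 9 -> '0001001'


num_bits = floor(log2(1696)) + 1 = 11
leading_zeros = num_bits - 1 = 10
binary(1696) = 11010100000

Elias gamma(1696) = '0000000000' + '11010100000' = 000000000011010100000 (21 bits)


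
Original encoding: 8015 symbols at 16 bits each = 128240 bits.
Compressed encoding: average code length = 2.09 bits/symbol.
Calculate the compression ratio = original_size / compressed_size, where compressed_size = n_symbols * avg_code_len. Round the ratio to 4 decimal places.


original_size = n_symbols * orig_bits = 8015 * 16 = 128240 bits
compressed_size = n_symbols * avg_code_len = 8015 * 2.09 = 16751.35 bits
ratio = original_size / compressed_size = 128240 / 16751.35 = 7.6555

Compression ratio = 7.6555


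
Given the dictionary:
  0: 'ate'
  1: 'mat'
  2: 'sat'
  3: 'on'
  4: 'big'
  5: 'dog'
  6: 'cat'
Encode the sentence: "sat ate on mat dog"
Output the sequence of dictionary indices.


Look up each word in the dictionary:
  'sat' -> 2
  'ate' -> 0
  'on' -> 3
  'mat' -> 1
  'dog' -> 5

Encoded: [2, 0, 3, 1, 5]


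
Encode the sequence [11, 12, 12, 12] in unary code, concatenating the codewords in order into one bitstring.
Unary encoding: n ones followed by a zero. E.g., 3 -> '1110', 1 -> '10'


Encode each number as n ones followed by a terminating 0:
  11 -> 111111111110 (12 bits)
  12 -> 1111111111110 (13 bits)
  12 -> 1111111111110 (13 bits)
  12 -> 1111111111110 (13 bits)
Total length = 12 + 13 + 13 + 13 = 51 bits.

Unary([11, 12, 12, 12]) = 111111111110111111111111011111111111101111111111110 (51 bits)


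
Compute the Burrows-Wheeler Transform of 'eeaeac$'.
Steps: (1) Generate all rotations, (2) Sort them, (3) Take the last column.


Rotations (sorted):
  0: $eeaeac -> last char: c
  1: ac$eeae -> last char: e
  2: aeac$ee -> last char: e
  3: c$eeaea -> last char: a
  4: eac$eea -> last char: a
  5: eaeac$e -> last char: e
  6: eeaeac$ -> last char: $


BWT = ceeaae$


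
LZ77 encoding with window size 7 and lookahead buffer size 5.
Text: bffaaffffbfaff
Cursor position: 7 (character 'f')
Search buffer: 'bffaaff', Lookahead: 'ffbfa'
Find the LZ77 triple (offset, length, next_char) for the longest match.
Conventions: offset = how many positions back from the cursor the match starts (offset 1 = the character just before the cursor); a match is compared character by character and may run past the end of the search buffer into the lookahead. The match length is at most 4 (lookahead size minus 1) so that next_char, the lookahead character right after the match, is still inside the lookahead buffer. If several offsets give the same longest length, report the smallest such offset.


Try each offset into the search buffer:
  offset=1 (pos 6, char 'f'): match length 2
  offset=2 (pos 5, char 'f'): match length 2
  offset=3 (pos 4, char 'a'): match length 0
  offset=4 (pos 3, char 'a'): match length 0
  offset=5 (pos 2, char 'f'): match length 1
  offset=6 (pos 1, char 'f'): match length 2
  offset=7 (pos 0, char 'b'): match length 0
Longest match has length 2, found at offsets 1, 2, 6; take the smallest, offset 1.
next_char = character at position 7 + 2 = 9 -> 'b'

Best match: offset=1, length=2 (matching 'ff' starting at position 6)
LZ77 triple: (1, 2, 'b')


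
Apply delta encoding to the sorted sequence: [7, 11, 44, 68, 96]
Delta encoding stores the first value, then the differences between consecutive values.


First value: 7
Deltas:
  11 - 7 = 4
  44 - 11 = 33
  68 - 44 = 24
  96 - 68 = 28


Delta encoded: [7, 4, 33, 24, 28]


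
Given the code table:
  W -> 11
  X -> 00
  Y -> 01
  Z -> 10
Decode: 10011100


Decoding:
10 -> Z
01 -> Y
11 -> W
00 -> X


Result: ZYWX


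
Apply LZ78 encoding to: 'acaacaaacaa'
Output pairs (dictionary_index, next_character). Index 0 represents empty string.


LZ78 encoding steps:
Dictionary: {0: ''}
Step 1: w='' (idx 0), next='a' -> output (0, 'a'), add 'a' as idx 1
Step 2: w='' (idx 0), next='c' -> output (0, 'c'), add 'c' as idx 2
Step 3: w='a' (idx 1), next='a' -> output (1, 'a'), add 'aa' as idx 3
Step 4: w='c' (idx 2), next='a' -> output (2, 'a'), add 'ca' as idx 4
Step 5: w='aa' (idx 3), next='c' -> output (3, 'c'), add 'aac' as idx 5
Step 6: w='aa' (idx 3), end of input -> output (3, '')


Encoded: [(0, 'a'), (0, 'c'), (1, 'a'), (2, 'a'), (3, 'c'), (3, '')]


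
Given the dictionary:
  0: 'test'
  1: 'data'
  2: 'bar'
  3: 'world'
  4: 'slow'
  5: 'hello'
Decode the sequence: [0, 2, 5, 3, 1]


Look up each index in the dictionary:
  0 -> 'test'
  2 -> 'bar'
  5 -> 'hello'
  3 -> 'world'
  1 -> 'data'

Decoded: "test bar hello world data"


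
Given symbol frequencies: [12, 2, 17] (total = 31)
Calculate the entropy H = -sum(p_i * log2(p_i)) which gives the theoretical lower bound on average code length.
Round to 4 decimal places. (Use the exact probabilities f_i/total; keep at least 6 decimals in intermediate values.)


Per-symbol terms -p_i * log2(p_i) with p_i = f_i/31:
  p = 12/31 = 0.387097: log2(p) = -1.369234, -p*log2(p) = 0.530026
  p = 2/31 = 0.064516: log2(p) = -3.954196, -p*log2(p) = 0.255109
  p = 17/31 = 0.548387: log2(p) = -0.866733, -p*log2(p) = 0.475305
H = 0.530026 + 0.255109 + 0.475305 = 1.260440

H = 1.2604 bits/symbol


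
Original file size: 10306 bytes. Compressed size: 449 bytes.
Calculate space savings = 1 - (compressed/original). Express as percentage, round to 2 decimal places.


ratio = compressed/original = 449/10306 = 0.043567
savings = 1 - ratio = 1 - 0.043567 = 0.956433
as a percentage: 0.956433 * 100 = 95.64%

Space savings = 1 - 449/10306 = 95.64%


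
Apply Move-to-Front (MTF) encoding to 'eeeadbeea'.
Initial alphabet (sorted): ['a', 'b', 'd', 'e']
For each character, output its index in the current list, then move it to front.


MTF encoding:
'e': index 3 in ['a', 'b', 'd', 'e'] -> ['e', 'a', 'b', 'd']
'e': index 0 in ['e', 'a', 'b', 'd'] -> ['e', 'a', 'b', 'd']
'e': index 0 in ['e', 'a', 'b', 'd'] -> ['e', 'a', 'b', 'd']
'a': index 1 in ['e', 'a', 'b', 'd'] -> ['a', 'e', 'b', 'd']
'd': index 3 in ['a', 'e', 'b', 'd'] -> ['d', 'a', 'e', 'b']
'b': index 3 in ['d', 'a', 'e', 'b'] -> ['b', 'd', 'a', 'e']
'e': index 3 in ['b', 'd', 'a', 'e'] -> ['e', 'b', 'd', 'a']
'e': index 0 in ['e', 'b', 'd', 'a'] -> ['e', 'b', 'd', 'a']
'a': index 3 in ['e', 'b', 'd', 'a'] -> ['a', 'e', 'b', 'd']


Output: [3, 0, 0, 1, 3, 3, 3, 0, 3]


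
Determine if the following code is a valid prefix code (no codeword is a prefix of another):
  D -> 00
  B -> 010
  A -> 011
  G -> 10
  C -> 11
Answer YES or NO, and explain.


Checking each pair (does one codeword prefix another?):
  D='00' vs B='010': no prefix
  D='00' vs A='011': no prefix
  D='00' vs G='10': no prefix
  D='00' vs C='11': no prefix
  B='010' vs D='00': no prefix
  B='010' vs A='011': no prefix
  B='010' vs G='10': no prefix
  B='010' vs C='11': no prefix
  A='011' vs D='00': no prefix
  A='011' vs B='010': no prefix
  A='011' vs G='10': no prefix
  A='011' vs C='11': no prefix
  G='10' vs D='00': no prefix
  G='10' vs B='010': no prefix
  G='10' vs A='011': no prefix
  G='10' vs C='11': no prefix
  C='11' vs D='00': no prefix
  C='11' vs B='010': no prefix
  C='11' vs A='011': no prefix
  C='11' vs G='10': no prefix
No violation found over all pairs.

YES -- this is a valid prefix code. No codeword is a prefix of any other codeword.


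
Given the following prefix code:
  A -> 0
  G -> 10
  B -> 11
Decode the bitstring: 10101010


Decoding step by step:
Bits 10 -> G
Bits 10 -> G
Bits 10 -> G
Bits 10 -> G


Decoded message: GGGG


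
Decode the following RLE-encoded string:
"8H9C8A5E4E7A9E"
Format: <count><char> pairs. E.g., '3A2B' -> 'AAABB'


Expanding each <count><char> pair:
  8H -> 'HHHHHHHH'
  9C -> 'CCCCCCCCC'
  8A -> 'AAAAAAAA'
  5E -> 'EEEEE'
  4E -> 'EEEE'
  7A -> 'AAAAAAA'
  9E -> 'EEEEEEEEE'

Decoded = HHHHHHHHCCCCCCCCCAAAAAAAAEEEEEEEEEAAAAAAAEEEEEEEEE


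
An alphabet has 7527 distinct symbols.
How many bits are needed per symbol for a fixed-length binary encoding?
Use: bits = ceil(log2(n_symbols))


log2(7527) = 12.8779
Bracket: 2^12 = 4096 < 7527 <= 2^13 = 8192
So ceil(log2(7527)) = 13

bits = ceil(log2(7527)) = ceil(12.8779) = 13 bits


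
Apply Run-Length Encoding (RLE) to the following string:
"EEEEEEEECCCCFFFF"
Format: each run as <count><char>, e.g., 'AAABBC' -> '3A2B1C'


Scanning runs left to right:
  i=0: run of 'E' x 8 -> '8E'
  i=8: run of 'C' x 4 -> '4C'
  i=12: run of 'F' x 4 -> '4F'

RLE = 8E4C4F


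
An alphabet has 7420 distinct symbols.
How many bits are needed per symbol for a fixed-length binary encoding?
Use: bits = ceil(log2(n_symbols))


log2(7420) = 12.8572
Bracket: 2^12 = 4096 < 7420 <= 2^13 = 8192
So ceil(log2(7420)) = 13

bits = ceil(log2(7420)) = ceil(12.8572) = 13 bits


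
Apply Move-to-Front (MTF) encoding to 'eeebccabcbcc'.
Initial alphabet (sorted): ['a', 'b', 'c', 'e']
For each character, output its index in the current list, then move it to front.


MTF encoding:
'e': index 3 in ['a', 'b', 'c', 'e'] -> ['e', 'a', 'b', 'c']
'e': index 0 in ['e', 'a', 'b', 'c'] -> ['e', 'a', 'b', 'c']
'e': index 0 in ['e', 'a', 'b', 'c'] -> ['e', 'a', 'b', 'c']
'b': index 2 in ['e', 'a', 'b', 'c'] -> ['b', 'e', 'a', 'c']
'c': index 3 in ['b', 'e', 'a', 'c'] -> ['c', 'b', 'e', 'a']
'c': index 0 in ['c', 'b', 'e', 'a'] -> ['c', 'b', 'e', 'a']
'a': index 3 in ['c', 'b', 'e', 'a'] -> ['a', 'c', 'b', 'e']
'b': index 2 in ['a', 'c', 'b', 'e'] -> ['b', 'a', 'c', 'e']
'c': index 2 in ['b', 'a', 'c', 'e'] -> ['c', 'b', 'a', 'e']
'b': index 1 in ['c', 'b', 'a', 'e'] -> ['b', 'c', 'a', 'e']
'c': index 1 in ['b', 'c', 'a', 'e'] -> ['c', 'b', 'a', 'e']
'c': index 0 in ['c', 'b', 'a', 'e'] -> ['c', 'b', 'a', 'e']


Output: [3, 0, 0, 2, 3, 0, 3, 2, 2, 1, 1, 0]


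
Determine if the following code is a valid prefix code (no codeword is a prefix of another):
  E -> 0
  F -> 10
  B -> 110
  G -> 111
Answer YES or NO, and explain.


Checking each pair (does one codeword prefix another?):
  E='0' vs F='10': no prefix
  E='0' vs B='110': no prefix
  E='0' vs G='111': no prefix
  F='10' vs E='0': no prefix
  F='10' vs B='110': no prefix
  F='10' vs G='111': no prefix
  B='110' vs E='0': no prefix
  B='110' vs F='10': no prefix
  B='110' vs G='111': no prefix
  G='111' vs E='0': no prefix
  G='111' vs F='10': no prefix
  G='111' vs B='110': no prefix
No violation found over all pairs.

YES -- this is a valid prefix code. No codeword is a prefix of any other codeword.


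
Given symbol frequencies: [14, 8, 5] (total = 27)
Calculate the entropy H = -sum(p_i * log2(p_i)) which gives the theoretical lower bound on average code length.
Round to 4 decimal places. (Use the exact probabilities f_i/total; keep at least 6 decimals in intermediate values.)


Per-symbol terms -p_i * log2(p_i) with p_i = f_i/27:
  p = 14/27 = 0.518519: log2(p) = -0.947533, -p*log2(p) = 0.491313
  p = 8/27 = 0.296296: log2(p) = -1.754888, -p*log2(p) = 0.519967
  p = 5/27 = 0.185185: log2(p) = -2.432959, -p*log2(p) = 0.450548
H = 0.491313 + 0.519967 + 0.450548 = 1.461828

H = 1.4618 bits/symbol


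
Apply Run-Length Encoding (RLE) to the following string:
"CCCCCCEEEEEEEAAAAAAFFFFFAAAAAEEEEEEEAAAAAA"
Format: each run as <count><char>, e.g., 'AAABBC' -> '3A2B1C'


Scanning runs left to right:
  i=0: run of 'C' x 6 -> '6C'
  i=6: run of 'E' x 7 -> '7E'
  i=13: run of 'A' x 6 -> '6A'
  i=19: run of 'F' x 5 -> '5F'
  i=24: run of 'A' x 5 -> '5A'
  i=29: run of 'E' x 7 -> '7E'
  i=36: run of 'A' x 6 -> '6A'

RLE = 6C7E6A5F5A7E6A


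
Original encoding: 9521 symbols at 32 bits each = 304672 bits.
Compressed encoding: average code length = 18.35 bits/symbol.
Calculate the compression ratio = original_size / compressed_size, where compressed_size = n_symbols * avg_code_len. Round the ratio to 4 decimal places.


original_size = n_symbols * orig_bits = 9521 * 32 = 304672 bits
compressed_size = n_symbols * avg_code_len = 9521 * 18.35 = 174710.35 bits
ratio = original_size / compressed_size = 304672 / 174710.35 = 1.7439

Compression ratio = 1.7439


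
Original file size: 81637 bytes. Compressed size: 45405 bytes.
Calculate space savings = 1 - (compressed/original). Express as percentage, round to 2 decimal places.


ratio = compressed/original = 45405/81637 = 0.556182
savings = 1 - ratio = 1 - 0.556182 = 0.443818
as a percentage: 0.443818 * 100 = 44.38%

Space savings = 1 - 45405/81637 = 44.38%


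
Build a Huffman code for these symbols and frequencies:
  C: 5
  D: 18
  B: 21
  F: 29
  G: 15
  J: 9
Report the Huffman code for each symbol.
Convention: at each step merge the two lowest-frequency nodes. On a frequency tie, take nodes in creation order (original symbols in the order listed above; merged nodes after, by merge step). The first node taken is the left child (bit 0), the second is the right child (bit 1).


Huffman tree construction:
Step 1: Merge C(5) + J(9) = 14
Step 2: Merge (C+J)(14) + G(15) = 29
Step 3: Merge D(18) + B(21) = 39
Step 4: Merge F(29) + ((C+J)+G)(29) = 58
Step 5: Merge (D+B)(39) + (F+((C+J)+G))(58) = 97
Read each symbol's code off the tree from the root (left child = 0, right child = 1).

Codes:
  C: 1100 (length 4)
  D: 00 (length 2)
  B: 01 (length 2)
  F: 10 (length 2)
  G: 111 (length 3)
  J: 1101 (length 4)
Average code length: 237/97 = 2.4433 bits/symbol


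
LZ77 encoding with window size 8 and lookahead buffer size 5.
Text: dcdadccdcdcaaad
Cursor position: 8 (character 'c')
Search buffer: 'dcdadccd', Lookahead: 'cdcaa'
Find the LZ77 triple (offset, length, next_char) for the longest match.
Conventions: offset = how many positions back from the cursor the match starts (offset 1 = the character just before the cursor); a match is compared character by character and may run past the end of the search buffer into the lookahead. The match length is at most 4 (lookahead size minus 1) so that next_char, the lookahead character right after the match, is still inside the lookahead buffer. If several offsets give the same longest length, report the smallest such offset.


Try each offset into the search buffer:
  offset=1 (pos 7, char 'd'): match length 0
  offset=2 (pos 6, char 'c'): match length 3
  offset=3 (pos 5, char 'c'): match length 1
  offset=4 (pos 4, char 'd'): match length 0
  offset=5 (pos 3, char 'a'): match length 0
  offset=6 (pos 2, char 'd'): match length 0
  offset=7 (pos 1, char 'c'): match length 2
  offset=8 (pos 0, char 'd'): match length 0
Longest match has length 3 at offset 2.
next_char = character at position 8 + 3 = 11 -> 'a'

Best match: offset=2, length=3 (matching 'cdc' starting at position 6)
LZ77 triple: (2, 3, 'a')


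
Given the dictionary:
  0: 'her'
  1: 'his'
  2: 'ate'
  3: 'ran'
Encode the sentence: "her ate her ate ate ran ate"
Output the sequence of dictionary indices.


Look up each word in the dictionary:
  'her' -> 0
  'ate' -> 2
  'her' -> 0
  'ate' -> 2
  'ate' -> 2
  'ran' -> 3
  'ate' -> 2

Encoded: [0, 2, 0, 2, 2, 3, 2]


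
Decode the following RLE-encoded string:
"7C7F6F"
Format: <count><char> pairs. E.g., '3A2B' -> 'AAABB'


Expanding each <count><char> pair:
  7C -> 'CCCCCCC'
  7F -> 'FFFFFFF'
  6F -> 'FFFFFF'

Decoded = CCCCCCCFFFFFFFFFFFFF


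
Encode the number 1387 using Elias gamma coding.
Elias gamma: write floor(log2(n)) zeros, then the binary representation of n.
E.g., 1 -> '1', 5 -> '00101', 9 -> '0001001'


num_bits = floor(log2(1387)) + 1 = 11
leading_zeros = num_bits - 1 = 10
binary(1387) = 10101101011

Elias gamma(1387) = '0000000000' + '10101101011' = 000000000010101101011 (21 bits)


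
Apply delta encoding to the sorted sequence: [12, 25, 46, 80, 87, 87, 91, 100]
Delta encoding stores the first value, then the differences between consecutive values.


First value: 12
Deltas:
  25 - 12 = 13
  46 - 25 = 21
  80 - 46 = 34
  87 - 80 = 7
  87 - 87 = 0
  91 - 87 = 4
  100 - 91 = 9


Delta encoded: [12, 13, 21, 34, 7, 0, 4, 9]


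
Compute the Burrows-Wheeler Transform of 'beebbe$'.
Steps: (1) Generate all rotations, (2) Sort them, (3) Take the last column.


Rotations (sorted):
  0: $beebbe -> last char: e
  1: bbe$bee -> last char: e
  2: be$beeb -> last char: b
  3: beebbe$ -> last char: $
  4: e$beebb -> last char: b
  5: ebbe$be -> last char: e
  6: eebbe$b -> last char: b


BWT = eeb$beb


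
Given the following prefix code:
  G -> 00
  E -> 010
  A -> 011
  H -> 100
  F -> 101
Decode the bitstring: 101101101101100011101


Decoding step by step:
Bits 101 -> F
Bits 101 -> F
Bits 101 -> F
Bits 101 -> F
Bits 100 -> H
Bits 011 -> A
Bits 101 -> F


Decoded message: FFFFHAF


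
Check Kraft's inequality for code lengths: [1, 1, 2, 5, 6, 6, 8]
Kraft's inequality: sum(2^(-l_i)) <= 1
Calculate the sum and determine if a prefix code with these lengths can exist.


Sum = 2^(-1) + 2^(-1) + 2^(-2) + 2^(-5) + 2^(-6) + 2^(-6) + 2^(-8)
    = 0.5 + 0.5 + 0.25 + 0.03125 + 0.015625 + 0.015625 + 0.00390625
    = 337/256 = 1.31640625
Since 1.31640625 > 1, Kraft's inequality is NOT satisfied.
A prefix code with these lengths CANNOT exist.

Kraft sum = 1.31640625. Not satisfied.


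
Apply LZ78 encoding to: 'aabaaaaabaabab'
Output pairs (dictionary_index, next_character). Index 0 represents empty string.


LZ78 encoding steps:
Dictionary: {0: ''}
Step 1: w='' (idx 0), next='a' -> output (0, 'a'), add 'a' as idx 1
Step 2: w='a' (idx 1), next='b' -> output (1, 'b'), add 'ab' as idx 2
Step 3: w='a' (idx 1), next='a' -> output (1, 'a'), add 'aa' as idx 3
Step 4: w='aa' (idx 3), next='a' -> output (3, 'a'), add 'aaa' as idx 4
Step 5: w='' (idx 0), next='b' -> output (0, 'b'), add 'b' as idx 5
Step 6: w='aa' (idx 3), next='b' -> output (3, 'b'), add 'aab' as idx 6
Step 7: w='ab' (idx 2), end of input -> output (2, '')


Encoded: [(0, 'a'), (1, 'b'), (1, 'a'), (3, 'a'), (0, 'b'), (3, 'b'), (2, '')]


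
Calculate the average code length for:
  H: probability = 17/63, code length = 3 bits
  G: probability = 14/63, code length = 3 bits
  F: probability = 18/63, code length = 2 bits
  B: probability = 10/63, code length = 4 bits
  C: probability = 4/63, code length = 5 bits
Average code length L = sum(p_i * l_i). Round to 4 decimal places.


Weighted contributions p_i * l_i:
  H: (17/63) * 3 = 51/63
  G: (14/63) * 3 = 42/63
  F: (18/63) * 2 = 36/63
  B: (10/63) * 4 = 40/63
  C: (4/63) * 5 = 20/63
Sum = (51 + 42 + 36 + 40 + 20)/63 = 189/63

L = 189/63 = 3.0000 bits/symbol


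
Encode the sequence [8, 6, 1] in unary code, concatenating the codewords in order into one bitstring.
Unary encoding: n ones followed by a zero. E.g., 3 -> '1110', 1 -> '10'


Encode each number as n ones followed by a terminating 0:
  8 -> 111111110 (9 bits)
  6 -> 1111110 (7 bits)
  1 -> 10 (2 bits)
Total length = 9 + 7 + 2 = 18 bits.

Unary([8, 6, 1]) = 111111110111111010 (18 bits)


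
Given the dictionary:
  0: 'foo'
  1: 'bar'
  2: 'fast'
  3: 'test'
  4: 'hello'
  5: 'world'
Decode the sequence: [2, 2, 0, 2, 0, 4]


Look up each index in the dictionary:
  2 -> 'fast'
  2 -> 'fast'
  0 -> 'foo'
  2 -> 'fast'
  0 -> 'foo'
  4 -> 'hello'

Decoded: "fast fast foo fast foo hello"


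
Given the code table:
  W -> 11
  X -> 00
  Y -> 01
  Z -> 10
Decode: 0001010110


Decoding:
00 -> X
01 -> Y
01 -> Y
01 -> Y
10 -> Z


Result: XYYYZ


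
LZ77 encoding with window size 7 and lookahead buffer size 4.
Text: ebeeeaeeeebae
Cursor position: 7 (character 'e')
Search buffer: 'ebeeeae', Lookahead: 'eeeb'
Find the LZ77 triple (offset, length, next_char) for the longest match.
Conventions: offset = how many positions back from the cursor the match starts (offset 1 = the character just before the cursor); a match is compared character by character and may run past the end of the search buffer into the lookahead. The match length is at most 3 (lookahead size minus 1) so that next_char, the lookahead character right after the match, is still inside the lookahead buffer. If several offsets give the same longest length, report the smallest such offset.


Try each offset into the search buffer:
  offset=1 (pos 6, char 'e'): match length 3
  offset=2 (pos 5, char 'a'): match length 0
  offset=3 (pos 4, char 'e'): match length 1
  offset=4 (pos 3, char 'e'): match length 2
  offset=5 (pos 2, char 'e'): match length 3
  offset=6 (pos 1, char 'b'): match length 0
  offset=7 (pos 0, char 'e'): match length 1
Longest match has length 3, found at offsets 1, 5; take the smallest, offset 1.
next_char = character at position 7 + 3 = 10 -> 'b'

Best match: offset=1, length=3 (matching 'eee' starting at position 6)
LZ77 triple: (1, 3, 'b')


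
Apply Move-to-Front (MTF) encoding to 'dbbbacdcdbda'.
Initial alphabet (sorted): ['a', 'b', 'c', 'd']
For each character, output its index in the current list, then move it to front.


MTF encoding:
'd': index 3 in ['a', 'b', 'c', 'd'] -> ['d', 'a', 'b', 'c']
'b': index 2 in ['d', 'a', 'b', 'c'] -> ['b', 'd', 'a', 'c']
'b': index 0 in ['b', 'd', 'a', 'c'] -> ['b', 'd', 'a', 'c']
'b': index 0 in ['b', 'd', 'a', 'c'] -> ['b', 'd', 'a', 'c']
'a': index 2 in ['b', 'd', 'a', 'c'] -> ['a', 'b', 'd', 'c']
'c': index 3 in ['a', 'b', 'd', 'c'] -> ['c', 'a', 'b', 'd']
'd': index 3 in ['c', 'a', 'b', 'd'] -> ['d', 'c', 'a', 'b']
'c': index 1 in ['d', 'c', 'a', 'b'] -> ['c', 'd', 'a', 'b']
'd': index 1 in ['c', 'd', 'a', 'b'] -> ['d', 'c', 'a', 'b']
'b': index 3 in ['d', 'c', 'a', 'b'] -> ['b', 'd', 'c', 'a']
'd': index 1 in ['b', 'd', 'c', 'a'] -> ['d', 'b', 'c', 'a']
'a': index 3 in ['d', 'b', 'c', 'a'] -> ['a', 'd', 'b', 'c']


Output: [3, 2, 0, 0, 2, 3, 3, 1, 1, 3, 1, 3]


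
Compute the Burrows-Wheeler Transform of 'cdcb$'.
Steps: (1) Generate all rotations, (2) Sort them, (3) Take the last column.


Rotations (sorted):
  0: $cdcb -> last char: b
  1: b$cdc -> last char: c
  2: cb$cd -> last char: d
  3: cdcb$ -> last char: $
  4: dcb$c -> last char: c


BWT = bcd$c


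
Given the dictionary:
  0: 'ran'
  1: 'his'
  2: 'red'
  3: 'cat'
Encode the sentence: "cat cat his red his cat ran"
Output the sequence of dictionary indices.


Look up each word in the dictionary:
  'cat' -> 3
  'cat' -> 3
  'his' -> 1
  'red' -> 2
  'his' -> 1
  'cat' -> 3
  'ran' -> 0

Encoded: [3, 3, 1, 2, 1, 3, 0]


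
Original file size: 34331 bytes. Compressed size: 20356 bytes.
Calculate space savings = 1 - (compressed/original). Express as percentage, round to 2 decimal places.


ratio = compressed/original = 20356/34331 = 0.592934
savings = 1 - ratio = 1 - 0.592934 = 0.407066
as a percentage: 0.407066 * 100 = 40.71%

Space savings = 1 - 20356/34331 = 40.71%


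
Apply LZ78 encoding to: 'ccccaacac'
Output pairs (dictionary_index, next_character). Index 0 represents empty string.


LZ78 encoding steps:
Dictionary: {0: ''}
Step 1: w='' (idx 0), next='c' -> output (0, 'c'), add 'c' as idx 1
Step 2: w='c' (idx 1), next='c' -> output (1, 'c'), add 'cc' as idx 2
Step 3: w='c' (idx 1), next='a' -> output (1, 'a'), add 'ca' as idx 3
Step 4: w='' (idx 0), next='a' -> output (0, 'a'), add 'a' as idx 4
Step 5: w='ca' (idx 3), next='c' -> output (3, 'c'), add 'cac' as idx 5


Encoded: [(0, 'c'), (1, 'c'), (1, 'a'), (0, 'a'), (3, 'c')]


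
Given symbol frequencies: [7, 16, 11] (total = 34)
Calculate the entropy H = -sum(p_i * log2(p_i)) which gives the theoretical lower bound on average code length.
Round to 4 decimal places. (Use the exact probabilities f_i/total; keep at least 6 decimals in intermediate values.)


Per-symbol terms -p_i * log2(p_i) with p_i = f_i/34:
  p = 7/34 = 0.205882: log2(p) = -2.280108, -p*log2(p) = 0.469434
  p = 16/34 = 0.470588: log2(p) = -1.087463, -p*log2(p) = 0.511747
  p = 11/34 = 0.323529: log2(p) = -1.628031, -p*log2(p) = 0.526716
H = 0.469434 + 0.511747 + 0.526716 = 1.507897

H = 1.5079 bits/symbol


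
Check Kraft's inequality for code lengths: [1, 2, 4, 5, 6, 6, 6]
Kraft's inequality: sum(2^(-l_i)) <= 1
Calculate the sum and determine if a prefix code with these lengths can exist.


Sum = 2^(-1) + 2^(-2) + 2^(-4) + 2^(-5) + 2^(-6) + 2^(-6) + 2^(-6)
    = 0.5 + 0.25 + 0.0625 + 0.03125 + 0.015625 + 0.015625 + 0.015625
    = 57/64 = 0.890625
Since 0.890625 <= 1, Kraft's inequality IS satisfied.
A prefix code with these lengths CAN exist.

Kraft sum = 0.890625. Satisfied.


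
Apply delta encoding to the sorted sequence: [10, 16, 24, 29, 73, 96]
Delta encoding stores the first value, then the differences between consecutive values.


First value: 10
Deltas:
  16 - 10 = 6
  24 - 16 = 8
  29 - 24 = 5
  73 - 29 = 44
  96 - 73 = 23


Delta encoded: [10, 6, 8, 5, 44, 23]


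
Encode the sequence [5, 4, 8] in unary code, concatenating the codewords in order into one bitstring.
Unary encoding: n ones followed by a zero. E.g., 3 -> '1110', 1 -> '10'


Encode each number as n ones followed by a terminating 0:
  5 -> 111110 (6 bits)
  4 -> 11110 (5 bits)
  8 -> 111111110 (9 bits)
Total length = 6 + 5 + 9 = 20 bits.

Unary([5, 4, 8]) = 11111011110111111110 (20 bits)


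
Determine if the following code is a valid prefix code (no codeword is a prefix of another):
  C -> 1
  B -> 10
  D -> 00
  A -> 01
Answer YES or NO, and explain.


Checking each pair (does one codeword prefix another?):
  C='1' vs B='10': prefix -- VIOLATION

NO -- this is NOT a valid prefix code. C (1) is a prefix of B (10).


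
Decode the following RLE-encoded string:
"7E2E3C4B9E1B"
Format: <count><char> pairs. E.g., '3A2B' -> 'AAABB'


Expanding each <count><char> pair:
  7E -> 'EEEEEEE'
  2E -> 'EE'
  3C -> 'CCC'
  4B -> 'BBBB'
  9E -> 'EEEEEEEEE'
  1B -> 'B'

Decoded = EEEEEEEEECCCBBBBEEEEEEEEEB


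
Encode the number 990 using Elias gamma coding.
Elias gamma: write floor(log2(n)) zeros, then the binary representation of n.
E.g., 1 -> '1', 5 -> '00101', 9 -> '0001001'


num_bits = floor(log2(990)) + 1 = 10
leading_zeros = num_bits - 1 = 9
binary(990) = 1111011110

Elias gamma(990) = '000000000' + '1111011110' = 0000000001111011110 (19 bits)


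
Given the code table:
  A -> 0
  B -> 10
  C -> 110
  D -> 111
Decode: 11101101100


Decoding:
111 -> D
0 -> A
110 -> C
110 -> C
0 -> A


Result: DACCA


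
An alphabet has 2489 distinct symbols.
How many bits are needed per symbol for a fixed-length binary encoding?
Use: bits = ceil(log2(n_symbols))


log2(2489) = 11.2814
Bracket: 2^11 = 2048 < 2489 <= 2^12 = 4096
So ceil(log2(2489)) = 12

bits = ceil(log2(2489)) = ceil(11.2814) = 12 bits


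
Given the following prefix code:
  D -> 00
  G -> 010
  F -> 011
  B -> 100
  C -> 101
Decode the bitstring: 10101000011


Decoding step by step:
Bits 101 -> C
Bits 010 -> G
Bits 00 -> D
Bits 011 -> F


Decoded message: CGDF


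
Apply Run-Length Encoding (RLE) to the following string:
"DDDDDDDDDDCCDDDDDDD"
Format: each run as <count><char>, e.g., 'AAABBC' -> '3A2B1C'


Scanning runs left to right:
  i=0: run of 'D' x 10 -> '10D'
  i=10: run of 'C' x 2 -> '2C'
  i=12: run of 'D' x 7 -> '7D'

RLE = 10D2C7D


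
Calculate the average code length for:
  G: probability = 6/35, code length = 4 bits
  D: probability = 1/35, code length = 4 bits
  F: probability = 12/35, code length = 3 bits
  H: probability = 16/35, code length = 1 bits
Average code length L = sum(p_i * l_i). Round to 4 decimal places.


Weighted contributions p_i * l_i:
  G: (6/35) * 4 = 24/35
  D: (1/35) * 4 = 4/35
  F: (12/35) * 3 = 36/35
  H: (16/35) * 1 = 16/35
Sum = (24 + 4 + 36 + 16)/35 = 80/35

L = 80/35 = 2.2857 bits/symbol


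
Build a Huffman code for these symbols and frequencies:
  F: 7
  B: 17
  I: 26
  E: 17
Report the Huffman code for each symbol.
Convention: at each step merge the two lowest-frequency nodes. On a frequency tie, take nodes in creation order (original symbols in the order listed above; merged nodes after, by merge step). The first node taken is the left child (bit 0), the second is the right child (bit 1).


Huffman tree construction:
Step 1: Merge F(7) + B(17) = 24
Step 2: Merge E(17) + (F+B)(24) = 41
Step 3: Merge I(26) + (E+(F+B))(41) = 67
Read each symbol's code off the tree from the root (left child = 0, right child = 1).

Codes:
  F: 110 (length 3)
  B: 111 (length 3)
  I: 0 (length 1)
  E: 10 (length 2)
Average code length: 132/67 = 1.9701 bits/symbol


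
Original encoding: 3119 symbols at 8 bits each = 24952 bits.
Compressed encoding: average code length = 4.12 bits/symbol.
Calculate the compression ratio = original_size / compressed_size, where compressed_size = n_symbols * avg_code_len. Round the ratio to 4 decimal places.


original_size = n_symbols * orig_bits = 3119 * 8 = 24952 bits
compressed_size = n_symbols * avg_code_len = 3119 * 4.12 = 12850.28 bits
ratio = original_size / compressed_size = 24952 / 12850.28 = 1.9417

Compression ratio = 1.9417


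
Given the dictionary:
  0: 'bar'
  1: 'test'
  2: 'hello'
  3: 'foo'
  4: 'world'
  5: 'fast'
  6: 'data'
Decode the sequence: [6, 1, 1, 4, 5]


Look up each index in the dictionary:
  6 -> 'data'
  1 -> 'test'
  1 -> 'test'
  4 -> 'world'
  5 -> 'fast'

Decoded: "data test test world fast"


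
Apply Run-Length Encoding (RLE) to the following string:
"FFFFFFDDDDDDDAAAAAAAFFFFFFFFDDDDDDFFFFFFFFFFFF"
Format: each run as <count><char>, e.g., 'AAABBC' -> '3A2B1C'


Scanning runs left to right:
  i=0: run of 'F' x 6 -> '6F'
  i=6: run of 'D' x 7 -> '7D'
  i=13: run of 'A' x 7 -> '7A'
  i=20: run of 'F' x 8 -> '8F'
  i=28: run of 'D' x 6 -> '6D'
  i=34: run of 'F' x 12 -> '12F'

RLE = 6F7D7A8F6D12F


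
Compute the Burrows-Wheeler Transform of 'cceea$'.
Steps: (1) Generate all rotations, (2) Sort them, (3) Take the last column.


Rotations (sorted):
  0: $cceea -> last char: a
  1: a$ccee -> last char: e
  2: cceea$ -> last char: $
  3: ceea$c -> last char: c
  4: ea$cce -> last char: e
  5: eea$cc -> last char: c


BWT = ae$cec


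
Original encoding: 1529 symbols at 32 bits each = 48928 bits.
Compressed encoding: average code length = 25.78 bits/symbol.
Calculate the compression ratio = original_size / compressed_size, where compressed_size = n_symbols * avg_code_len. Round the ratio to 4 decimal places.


original_size = n_symbols * orig_bits = 1529 * 32 = 48928 bits
compressed_size = n_symbols * avg_code_len = 1529 * 25.78 = 39417.62 bits
ratio = original_size / compressed_size = 48928 / 39417.62 = 1.2413

Compression ratio = 1.2413


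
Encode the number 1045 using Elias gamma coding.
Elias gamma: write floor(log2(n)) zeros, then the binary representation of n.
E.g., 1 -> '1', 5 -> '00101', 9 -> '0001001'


num_bits = floor(log2(1045)) + 1 = 11
leading_zeros = num_bits - 1 = 10
binary(1045) = 10000010101

Elias gamma(1045) = '0000000000' + '10000010101' = 000000000010000010101 (21 bits)


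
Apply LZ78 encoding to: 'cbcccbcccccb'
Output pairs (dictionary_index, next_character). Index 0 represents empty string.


LZ78 encoding steps:
Dictionary: {0: ''}
Step 1: w='' (idx 0), next='c' -> output (0, 'c'), add 'c' as idx 1
Step 2: w='' (idx 0), next='b' -> output (0, 'b'), add 'b' as idx 2
Step 3: w='c' (idx 1), next='c' -> output (1, 'c'), add 'cc' as idx 3
Step 4: w='c' (idx 1), next='b' -> output (1, 'b'), add 'cb' as idx 4
Step 5: w='cc' (idx 3), next='c' -> output (3, 'c'), add 'ccc' as idx 5
Step 6: w='cc' (idx 3), next='b' -> output (3, 'b'), add 'ccb' as idx 6


Encoded: [(0, 'c'), (0, 'b'), (1, 'c'), (1, 'b'), (3, 'c'), (3, 'b')]


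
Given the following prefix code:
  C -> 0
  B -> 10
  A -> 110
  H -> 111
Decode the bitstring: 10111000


Decoding step by step:
Bits 10 -> B
Bits 111 -> H
Bits 0 -> C
Bits 0 -> C
Bits 0 -> C


Decoded message: BHCCC


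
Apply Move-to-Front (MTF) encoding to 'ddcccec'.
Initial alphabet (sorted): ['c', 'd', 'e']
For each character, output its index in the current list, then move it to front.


MTF encoding:
'd': index 1 in ['c', 'd', 'e'] -> ['d', 'c', 'e']
'd': index 0 in ['d', 'c', 'e'] -> ['d', 'c', 'e']
'c': index 1 in ['d', 'c', 'e'] -> ['c', 'd', 'e']
'c': index 0 in ['c', 'd', 'e'] -> ['c', 'd', 'e']
'c': index 0 in ['c', 'd', 'e'] -> ['c', 'd', 'e']
'e': index 2 in ['c', 'd', 'e'] -> ['e', 'c', 'd']
'c': index 1 in ['e', 'c', 'd'] -> ['c', 'e', 'd']


Output: [1, 0, 1, 0, 0, 2, 1]


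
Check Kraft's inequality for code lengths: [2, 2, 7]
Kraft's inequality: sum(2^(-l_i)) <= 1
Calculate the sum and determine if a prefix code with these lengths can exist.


Sum = 2^(-2) + 2^(-2) + 2^(-7)
    = 0.25 + 0.25 + 0.0078125
    = 65/128 = 0.5078125
Since 0.5078125 <= 1, Kraft's inequality IS satisfied.
A prefix code with these lengths CAN exist.

Kraft sum = 0.5078125. Satisfied.


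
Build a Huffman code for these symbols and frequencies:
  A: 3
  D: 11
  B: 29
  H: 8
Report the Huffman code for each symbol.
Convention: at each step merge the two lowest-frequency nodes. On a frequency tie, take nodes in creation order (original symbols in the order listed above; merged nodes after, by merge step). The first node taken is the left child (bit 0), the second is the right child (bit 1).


Huffman tree construction:
Step 1: Merge A(3) + H(8) = 11
Step 2: Merge D(11) + (A+H)(11) = 22
Step 3: Merge (D+(A+H))(22) + B(29) = 51
Read each symbol's code off the tree from the root (left child = 0, right child = 1).

Codes:
  A: 010 (length 3)
  D: 00 (length 2)
  B: 1 (length 1)
  H: 011 (length 3)
Average code length: 84/51 = 1.6471 bits/symbol


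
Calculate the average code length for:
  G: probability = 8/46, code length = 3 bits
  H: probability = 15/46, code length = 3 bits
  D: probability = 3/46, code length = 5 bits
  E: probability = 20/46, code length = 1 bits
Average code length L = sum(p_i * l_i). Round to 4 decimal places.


Weighted contributions p_i * l_i:
  G: (8/46) * 3 = 24/46
  H: (15/46) * 3 = 45/46
  D: (3/46) * 5 = 15/46
  E: (20/46) * 1 = 20/46
Sum = (24 + 45 + 15 + 20)/46 = 104/46

L = 104/46 = 2.2609 bits/symbol


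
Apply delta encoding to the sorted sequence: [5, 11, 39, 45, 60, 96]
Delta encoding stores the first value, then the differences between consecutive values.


First value: 5
Deltas:
  11 - 5 = 6
  39 - 11 = 28
  45 - 39 = 6
  60 - 45 = 15
  96 - 60 = 36


Delta encoded: [5, 6, 28, 6, 15, 36]


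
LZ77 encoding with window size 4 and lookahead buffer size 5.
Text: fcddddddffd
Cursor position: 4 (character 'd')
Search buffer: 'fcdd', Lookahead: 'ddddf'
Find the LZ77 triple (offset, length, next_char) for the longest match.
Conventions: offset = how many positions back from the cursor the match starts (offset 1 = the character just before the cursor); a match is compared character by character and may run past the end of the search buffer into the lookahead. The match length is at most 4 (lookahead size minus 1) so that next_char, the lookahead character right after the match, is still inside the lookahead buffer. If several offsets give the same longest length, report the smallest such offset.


Try each offset into the search buffer:
  offset=1 (pos 3, char 'd'): match length 4
  offset=2 (pos 2, char 'd'): match length 4
  offset=3 (pos 1, char 'c'): match length 0
  offset=4 (pos 0, char 'f'): match length 0
Longest match has length 4, found at offsets 1, 2; take the smallest, offset 1.
next_char = character at position 4 + 4 = 8 -> 'f'

Best match: offset=1, length=4 (matching 'dddd' starting at position 3)
LZ77 triple: (1, 4, 'f')


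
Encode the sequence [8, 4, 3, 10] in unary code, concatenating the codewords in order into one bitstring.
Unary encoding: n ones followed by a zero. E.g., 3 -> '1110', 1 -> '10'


Encode each number as n ones followed by a terminating 0:
  8 -> 111111110 (9 bits)
  4 -> 11110 (5 bits)
  3 -> 1110 (4 bits)
  10 -> 11111111110 (11 bits)
Total length = 9 + 5 + 4 + 11 = 29 bits.

Unary([8, 4, 3, 10]) = 11111111011110111011111111110 (29 bits)


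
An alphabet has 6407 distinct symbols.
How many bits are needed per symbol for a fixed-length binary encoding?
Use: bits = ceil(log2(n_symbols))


log2(6407) = 12.6454
Bracket: 2^12 = 4096 < 6407 <= 2^13 = 8192
So ceil(log2(6407)) = 13

bits = ceil(log2(6407)) = ceil(12.6454) = 13 bits


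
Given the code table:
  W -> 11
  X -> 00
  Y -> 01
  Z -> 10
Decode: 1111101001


Decoding:
11 -> W
11 -> W
10 -> Z
10 -> Z
01 -> Y


Result: WWZZY


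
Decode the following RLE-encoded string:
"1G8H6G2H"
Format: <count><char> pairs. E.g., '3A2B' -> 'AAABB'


Expanding each <count><char> pair:
  1G -> 'G'
  8H -> 'HHHHHHHH'
  6G -> 'GGGGGG'
  2H -> 'HH'

Decoded = GHHHHHHHHGGGGGGHH


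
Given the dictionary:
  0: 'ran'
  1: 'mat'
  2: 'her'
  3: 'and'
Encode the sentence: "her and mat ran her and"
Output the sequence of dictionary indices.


Look up each word in the dictionary:
  'her' -> 2
  'and' -> 3
  'mat' -> 1
  'ran' -> 0
  'her' -> 2
  'and' -> 3

Encoded: [2, 3, 1, 0, 2, 3]


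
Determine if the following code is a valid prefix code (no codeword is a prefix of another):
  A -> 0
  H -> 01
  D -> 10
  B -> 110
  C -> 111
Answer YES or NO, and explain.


Checking each pair (does one codeword prefix another?):
  A='0' vs H='01': prefix -- VIOLATION

NO -- this is NOT a valid prefix code. A (0) is a prefix of H (01).


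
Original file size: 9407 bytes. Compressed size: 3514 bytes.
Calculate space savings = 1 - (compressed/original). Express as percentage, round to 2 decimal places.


ratio = compressed/original = 3514/9407 = 0.373552
savings = 1 - ratio = 1 - 0.373552 = 0.626448
as a percentage: 0.626448 * 100 = 62.64%

Space savings = 1 - 3514/9407 = 62.64%


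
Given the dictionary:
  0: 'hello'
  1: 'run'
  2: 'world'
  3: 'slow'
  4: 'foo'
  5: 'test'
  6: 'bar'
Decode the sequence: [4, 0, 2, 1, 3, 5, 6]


Look up each index in the dictionary:
  4 -> 'foo'
  0 -> 'hello'
  2 -> 'world'
  1 -> 'run'
  3 -> 'slow'
  5 -> 'test'
  6 -> 'bar'

Decoded: "foo hello world run slow test bar"


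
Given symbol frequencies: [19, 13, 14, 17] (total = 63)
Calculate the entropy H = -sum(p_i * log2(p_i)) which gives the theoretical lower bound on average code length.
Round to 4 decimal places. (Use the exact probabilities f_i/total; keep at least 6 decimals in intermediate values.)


Per-symbol terms -p_i * log2(p_i) with p_i = f_i/63:
  p = 19/63 = 0.301587: log2(p) = -1.729352, -p*log2(p) = 0.521551
  p = 13/63 = 0.206349: log2(p) = -2.276840, -p*log2(p) = 0.469824
  p = 14/63 = 0.222222: log2(p) = -2.169925, -p*log2(p) = 0.482206
  p = 17/63 = 0.269841: log2(p) = -1.889817, -p*log2(p) = 0.509951
H = 0.521551 + 0.469824 + 0.482206 + 0.509951 = 1.983532

H = 1.9835 bits/symbol


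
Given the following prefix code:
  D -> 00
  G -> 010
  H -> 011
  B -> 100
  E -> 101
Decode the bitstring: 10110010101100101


Decoding step by step:
Bits 101 -> E
Bits 100 -> B
Bits 101 -> E
Bits 011 -> H
Bits 00 -> D
Bits 101 -> E


Decoded message: EBEHDE


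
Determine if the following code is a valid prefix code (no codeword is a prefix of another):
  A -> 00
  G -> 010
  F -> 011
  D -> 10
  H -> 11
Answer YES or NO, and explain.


Checking each pair (does one codeword prefix another?):
  A='00' vs G='010': no prefix
  A='00' vs F='011': no prefix
  A='00' vs D='10': no prefix
  A='00' vs H='11': no prefix
  G='010' vs A='00': no prefix
  G='010' vs F='011': no prefix
  G='010' vs D='10': no prefix
  G='010' vs H='11': no prefix
  F='011' vs A='00': no prefix
  F='011' vs G='010': no prefix
  F='011' vs D='10': no prefix
  F='011' vs H='11': no prefix
  D='10' vs A='00': no prefix
  D='10' vs G='010': no prefix
  D='10' vs F='011': no prefix
  D='10' vs H='11': no prefix
  H='11' vs A='00': no prefix
  H='11' vs G='010': no prefix
  H='11' vs F='011': no prefix
  H='11' vs D='10': no prefix
No violation found over all pairs.

YES -- this is a valid prefix code. No codeword is a prefix of any other codeword.
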